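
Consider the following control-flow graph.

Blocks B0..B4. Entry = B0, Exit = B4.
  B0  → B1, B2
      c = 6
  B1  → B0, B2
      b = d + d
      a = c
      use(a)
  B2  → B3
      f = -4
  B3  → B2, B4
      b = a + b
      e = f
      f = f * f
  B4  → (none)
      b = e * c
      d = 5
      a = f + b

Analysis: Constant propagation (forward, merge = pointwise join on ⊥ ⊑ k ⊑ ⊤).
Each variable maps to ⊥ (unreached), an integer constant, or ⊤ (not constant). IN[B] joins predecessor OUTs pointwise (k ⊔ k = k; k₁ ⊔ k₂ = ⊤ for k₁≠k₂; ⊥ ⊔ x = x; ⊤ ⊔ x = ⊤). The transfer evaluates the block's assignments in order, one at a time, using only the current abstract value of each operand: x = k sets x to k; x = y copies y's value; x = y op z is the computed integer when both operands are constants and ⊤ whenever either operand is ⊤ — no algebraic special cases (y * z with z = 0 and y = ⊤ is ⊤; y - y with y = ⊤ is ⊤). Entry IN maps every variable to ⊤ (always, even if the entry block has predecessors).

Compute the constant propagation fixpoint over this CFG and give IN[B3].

Answer: {a: ⊤, b: ⊤, c: 6, d: ⊤, e: ⊤, f: -4}

Working:
Converged values:
  B0: | IN=(all ⊤) | OUT={c:6; rest ⊤}
  B1: | IN={c:6; rest ⊤} | OUT={a:6, c:6; rest ⊤}
  B2: | IN={c:6; rest ⊤} | OUT={c:6, f:-4; rest ⊤}
  B3: | IN={c:6, f:-4; rest ⊤} | OUT={c:6, e:-4, f:16; rest ⊤}
  B4: | IN={c:6, e:-4, f:16; rest ⊤} | OUT={a:-8, b:-24, c:6, d:5, e:-4, f:16; rest ⊤}

Merge at B3: IN[B3] = OUT[B2] = {a: ⊤, b: ⊤, c: 6, d: ⊤, e: ⊤, f: -4}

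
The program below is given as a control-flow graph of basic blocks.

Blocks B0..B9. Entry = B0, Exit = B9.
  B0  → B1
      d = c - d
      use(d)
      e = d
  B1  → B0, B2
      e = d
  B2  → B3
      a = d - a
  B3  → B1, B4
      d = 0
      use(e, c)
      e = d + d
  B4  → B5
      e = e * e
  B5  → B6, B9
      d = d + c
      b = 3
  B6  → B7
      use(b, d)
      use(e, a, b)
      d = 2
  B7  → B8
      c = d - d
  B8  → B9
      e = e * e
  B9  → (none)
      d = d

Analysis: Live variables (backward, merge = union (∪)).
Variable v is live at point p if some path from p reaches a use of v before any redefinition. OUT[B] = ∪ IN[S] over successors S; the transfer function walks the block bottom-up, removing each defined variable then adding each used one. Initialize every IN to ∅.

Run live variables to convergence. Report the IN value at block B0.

Answer: {a, c, d}

Derivation:
Fixpoint table:
  B0: | IN={a, c, d} | OUT={a, c, d}
  B1: | IN={a, c, d} | OUT={a, c, d, e}
  B2: | IN={a, c, d, e} | OUT={a, c, e}
  B3: | IN={a, c, e} | OUT={a, c, d, e}
  B4: | IN={a, c, d, e} | OUT={a, c, d, e}
  B5: | IN={a, c, d, e} | OUT={a, b, d, e}
  B6: | IN={a, b, d, e} | OUT={d, e}
  B7: | IN={d, e} | OUT={d, e}
  B8: | IN={d, e} | OUT={d}
  B9: | IN={d} | OUT={}

Merge at B0: OUT[B0] = IN[B1] = {a, c, d}
Applying B0's transfer function to that OUT value gives IN[B0] (row B0 above).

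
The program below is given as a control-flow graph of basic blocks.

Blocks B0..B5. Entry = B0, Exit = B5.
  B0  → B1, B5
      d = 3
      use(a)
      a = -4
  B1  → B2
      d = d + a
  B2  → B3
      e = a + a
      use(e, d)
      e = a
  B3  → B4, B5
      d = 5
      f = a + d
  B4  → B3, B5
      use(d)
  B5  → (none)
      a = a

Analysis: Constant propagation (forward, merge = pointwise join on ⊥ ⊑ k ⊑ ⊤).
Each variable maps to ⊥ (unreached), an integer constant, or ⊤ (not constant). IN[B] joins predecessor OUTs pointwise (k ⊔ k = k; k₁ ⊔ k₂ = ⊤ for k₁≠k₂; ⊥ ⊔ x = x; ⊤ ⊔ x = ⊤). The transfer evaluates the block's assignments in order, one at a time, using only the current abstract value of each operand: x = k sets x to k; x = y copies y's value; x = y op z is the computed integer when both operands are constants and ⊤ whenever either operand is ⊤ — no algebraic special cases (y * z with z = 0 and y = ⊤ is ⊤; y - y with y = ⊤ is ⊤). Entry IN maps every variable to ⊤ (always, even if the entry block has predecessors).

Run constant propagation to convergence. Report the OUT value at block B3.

Per-block solution:
  B0:   IN=(all ⊤)   OUT={a:-4, d:3; rest ⊤}
  B1:   IN={a:-4, d:3; rest ⊤}   OUT={a:-4, d:-1; rest ⊤}
  B2:   IN={a:-4, d:-1; rest ⊤}   OUT={a:-4, d:-1, e:-4; rest ⊤}
  B3:   IN={a:-4, e:-4; rest ⊤}   OUT={a:-4, d:5, e:-4, f:1; rest ⊤}
  B4:   IN={a:-4, d:5, e:-4, f:1; rest ⊤}   OUT={a:-4, d:5, e:-4, f:1; rest ⊤}
  B5:   IN={a:-4; rest ⊤}   OUT={a:-4; rest ⊤}

Merge at B3: IN[B3] = OUT[B2] ⊔ OUT[B4] = {a: -4, b: ⊤, c: ⊤, d: ⊤, e: -4, f: ⊤}
Applying B3's transfer function to that IN value gives OUT[B3] (row B3 above).

Answer: {a: -4, b: ⊤, c: ⊤, d: 5, e: -4, f: 1}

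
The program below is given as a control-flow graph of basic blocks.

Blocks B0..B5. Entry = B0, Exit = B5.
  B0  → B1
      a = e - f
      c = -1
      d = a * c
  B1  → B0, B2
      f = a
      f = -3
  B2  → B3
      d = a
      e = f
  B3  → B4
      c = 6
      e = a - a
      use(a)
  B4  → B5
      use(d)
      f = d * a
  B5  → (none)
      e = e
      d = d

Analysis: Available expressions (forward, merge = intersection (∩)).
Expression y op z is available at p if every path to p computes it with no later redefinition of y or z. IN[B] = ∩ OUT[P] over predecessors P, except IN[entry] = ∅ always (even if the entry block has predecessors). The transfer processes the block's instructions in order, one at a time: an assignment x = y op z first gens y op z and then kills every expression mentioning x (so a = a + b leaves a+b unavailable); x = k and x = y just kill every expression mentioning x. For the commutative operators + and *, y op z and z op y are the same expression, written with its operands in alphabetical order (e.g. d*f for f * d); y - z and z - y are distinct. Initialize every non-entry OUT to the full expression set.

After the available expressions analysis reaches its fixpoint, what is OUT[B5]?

Answer: {a-a}

Derivation:
Converged values:
  B0:   IN={}   OUT={a*c, e-f}
  B1:   IN={a*c, e-f}   OUT={a*c}
  B2:   IN={a*c}   OUT={a*c}
  B3:   IN={a*c}   OUT={a-a}
  B4:   IN={a-a}   OUT={a*d, a-a}
  B5:   IN={a*d, a-a}   OUT={a-a}

Merge at B5: IN[B5] = OUT[B4] = {a*d, a-a}
Applying B5's transfer function to that IN value gives OUT[B5] (row B5 above).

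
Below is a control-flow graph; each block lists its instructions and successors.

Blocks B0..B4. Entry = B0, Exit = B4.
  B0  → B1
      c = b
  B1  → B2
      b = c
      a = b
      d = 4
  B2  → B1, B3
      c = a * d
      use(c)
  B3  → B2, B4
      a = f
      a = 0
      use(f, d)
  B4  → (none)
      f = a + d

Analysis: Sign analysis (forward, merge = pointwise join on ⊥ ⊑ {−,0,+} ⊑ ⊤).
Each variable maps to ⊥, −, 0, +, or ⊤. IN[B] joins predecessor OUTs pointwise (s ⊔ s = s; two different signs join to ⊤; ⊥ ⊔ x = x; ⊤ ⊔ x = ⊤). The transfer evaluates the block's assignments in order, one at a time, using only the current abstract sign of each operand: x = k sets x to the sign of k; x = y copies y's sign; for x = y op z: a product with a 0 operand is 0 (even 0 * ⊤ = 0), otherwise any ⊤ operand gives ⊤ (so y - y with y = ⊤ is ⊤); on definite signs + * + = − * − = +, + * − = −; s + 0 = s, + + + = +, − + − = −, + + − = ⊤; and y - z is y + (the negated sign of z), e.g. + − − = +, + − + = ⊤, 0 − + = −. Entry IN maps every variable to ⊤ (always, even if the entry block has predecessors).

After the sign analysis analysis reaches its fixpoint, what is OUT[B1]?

Answer: {a: ⊤, b: ⊤, c: ⊤, d: +, e: ⊤, f: ⊤}

Derivation:
Converged values:
  B0: | IN=(all ⊤) | OUT=(all ⊤)
  B1: | IN=(all ⊤) | OUT={d:+; rest ⊤}
  B2: | IN={d:+; rest ⊤} | OUT={d:+; rest ⊤}
  B3: | IN={d:+; rest ⊤} | OUT={a:0, d:+; rest ⊤}
  B4: | IN={a:0, d:+; rest ⊤} | OUT={a:0, d:+, f:+; rest ⊤}

Merge at B1: IN[B1] = OUT[B0] ⊔ OUT[B2] = {a: ⊤, b: ⊤, c: ⊤, d: ⊤, e: ⊤, f: ⊤}
Applying B1's transfer function to that IN value gives OUT[B1] (row B1 above).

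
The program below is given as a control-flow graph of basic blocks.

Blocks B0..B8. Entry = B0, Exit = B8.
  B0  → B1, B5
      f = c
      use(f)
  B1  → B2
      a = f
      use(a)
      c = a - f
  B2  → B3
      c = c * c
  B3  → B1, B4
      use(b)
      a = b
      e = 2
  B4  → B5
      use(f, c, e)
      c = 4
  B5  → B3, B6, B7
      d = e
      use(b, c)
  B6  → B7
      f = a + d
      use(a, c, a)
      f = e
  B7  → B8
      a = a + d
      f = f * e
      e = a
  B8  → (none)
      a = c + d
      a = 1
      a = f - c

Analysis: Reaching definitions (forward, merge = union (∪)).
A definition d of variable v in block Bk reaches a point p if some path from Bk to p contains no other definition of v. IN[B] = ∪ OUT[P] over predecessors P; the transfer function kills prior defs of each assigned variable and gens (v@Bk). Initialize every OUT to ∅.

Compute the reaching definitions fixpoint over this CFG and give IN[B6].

Converged values:
  B0:   IN={}   OUT={f@B0}
  B1:   IN={a@B3, c@B2, c@B4, d@B5, e@B3, f@B0}   OUT={a@B1, c@B1, d@B5, e@B3, f@B0}
  B2:   IN={a@B1, c@B1, d@B5, e@B3, f@B0}   OUT={a@B1, c@B2, d@B5, e@B3, f@B0}
  B3:   IN={a@B1, a@B3, c@B2, c@B4, d@B5, e@B3, f@B0}   OUT={a@B3, c@B2, c@B4, d@B5, e@B3, f@B0}
  B4:   IN={a@B3, c@B2, c@B4, d@B5, e@B3, f@B0}   OUT={a@B3, c@B4, d@B5, e@B3, f@B0}
  B5:   IN={a@B3, c@B4, d@B5, e@B3, f@B0}   OUT={a@B3, c@B4, d@B5, e@B3, f@B0}
  B6:   IN={a@B3, c@B4, d@B5, e@B3, f@B0}   OUT={a@B3, c@B4, d@B5, e@B3, f@B6}
  B7:   IN={a@B3, c@B4, d@B5, e@B3, f@B0, f@B6}   OUT={a@B7, c@B4, d@B5, e@B7, f@B7}
  B8:   IN={a@B7, c@B4, d@B5, e@B7, f@B7}   OUT={a@B8, c@B4, d@B5, e@B7, f@B7}

Merge at B6: IN[B6] = OUT[B5] = {a@B3, c@B4, d@B5, e@B3, f@B0}

Answer: {a@B3, c@B4, d@B5, e@B3, f@B0}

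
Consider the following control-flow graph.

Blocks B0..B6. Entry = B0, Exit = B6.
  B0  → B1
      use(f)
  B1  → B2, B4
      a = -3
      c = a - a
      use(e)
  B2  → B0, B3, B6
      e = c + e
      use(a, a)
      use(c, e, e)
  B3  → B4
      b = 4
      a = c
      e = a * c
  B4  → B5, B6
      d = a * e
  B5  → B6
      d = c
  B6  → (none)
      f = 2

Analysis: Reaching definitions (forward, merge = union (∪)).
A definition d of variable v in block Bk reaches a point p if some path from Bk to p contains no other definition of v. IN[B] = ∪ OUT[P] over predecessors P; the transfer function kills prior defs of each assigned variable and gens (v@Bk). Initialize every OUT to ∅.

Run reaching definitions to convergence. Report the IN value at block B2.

Fixpoint table:
  B0:  IN={a@B1, c@B1, e@B2}  OUT={a@B1, c@B1, e@B2}
  B1:  IN={a@B1, c@B1, e@B2}  OUT={a@B1, c@B1, e@B2}
  B2:  IN={a@B1, c@B1, e@B2}  OUT={a@B1, c@B1, e@B2}
  B3:  IN={a@B1, c@B1, e@B2}  OUT={a@B3, b@B3, c@B1, e@B3}
  B4:  IN={a@B1, a@B3, b@B3, c@B1, e@B2, e@B3}  OUT={a@B1, a@B3, b@B3, c@B1, d@B4, e@B2, e@B3}
  B5:  IN={a@B1, a@B3, b@B3, c@B1, d@B4, e@B2, e@B3}  OUT={a@B1, a@B3, b@B3, c@B1, d@B5, e@B2, e@B3}
  B6:  IN={a@B1, a@B3, b@B3, c@B1, d@B4, d@B5, e@B2, e@B3}  OUT={a@B1, a@B3, b@B3, c@B1, d@B4, d@B5, e@B2, e@B3, f@B6}

Merge at B2: IN[B2] = OUT[B1] = {a@B1, c@B1, e@B2}

Answer: {a@B1, c@B1, e@B2}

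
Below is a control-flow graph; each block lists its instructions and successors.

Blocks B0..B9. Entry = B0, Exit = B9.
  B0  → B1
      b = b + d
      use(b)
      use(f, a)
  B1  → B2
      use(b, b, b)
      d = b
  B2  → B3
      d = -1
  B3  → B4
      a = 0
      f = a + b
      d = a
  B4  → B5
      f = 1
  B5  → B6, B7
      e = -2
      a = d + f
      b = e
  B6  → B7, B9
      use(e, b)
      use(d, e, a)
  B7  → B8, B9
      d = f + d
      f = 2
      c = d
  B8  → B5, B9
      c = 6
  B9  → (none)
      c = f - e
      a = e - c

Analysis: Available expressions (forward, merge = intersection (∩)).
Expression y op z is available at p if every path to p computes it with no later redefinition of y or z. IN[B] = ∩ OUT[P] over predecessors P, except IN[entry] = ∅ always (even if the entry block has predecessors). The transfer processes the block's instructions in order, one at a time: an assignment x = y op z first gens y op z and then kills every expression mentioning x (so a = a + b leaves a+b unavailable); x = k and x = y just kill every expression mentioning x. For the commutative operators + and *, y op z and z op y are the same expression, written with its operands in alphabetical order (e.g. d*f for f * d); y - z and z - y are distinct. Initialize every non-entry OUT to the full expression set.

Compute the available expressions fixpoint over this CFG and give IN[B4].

Answer: {a+b}

Derivation:
Converged values:
  B0: | IN={} | OUT={}
  B1: | IN={} | OUT={}
  B2: | IN={} | OUT={}
  B3: | IN={} | OUT={a+b}
  B4: | IN={a+b} | OUT={a+b}
  B5: | IN={} | OUT={d+f}
  B6: | IN={d+f} | OUT={d+f}
  B7: | IN={d+f} | OUT={}
  B8: | IN={} | OUT={}
  B9: | IN={} | OUT={e-c, f-e}

Merge at B4: IN[B4] = OUT[B3] = {a+b}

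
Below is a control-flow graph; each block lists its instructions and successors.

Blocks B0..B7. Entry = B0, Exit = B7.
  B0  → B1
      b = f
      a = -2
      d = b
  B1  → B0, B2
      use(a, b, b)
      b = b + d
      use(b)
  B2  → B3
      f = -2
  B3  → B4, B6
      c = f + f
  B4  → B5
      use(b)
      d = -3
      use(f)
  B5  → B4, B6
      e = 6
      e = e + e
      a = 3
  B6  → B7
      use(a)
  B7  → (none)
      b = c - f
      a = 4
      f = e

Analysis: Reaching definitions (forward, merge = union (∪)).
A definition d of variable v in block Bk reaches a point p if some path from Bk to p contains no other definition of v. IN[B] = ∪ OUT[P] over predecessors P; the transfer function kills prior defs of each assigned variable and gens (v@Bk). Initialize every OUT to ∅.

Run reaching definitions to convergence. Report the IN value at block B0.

Per-block solution:
  B0:   IN={a@B0, b@B1, d@B0}   OUT={a@B0, b@B0, d@B0}
  B1:   IN={a@B0, b@B0, d@B0}   OUT={a@B0, b@B1, d@B0}
  B2:   IN={a@B0, b@B1, d@B0}   OUT={a@B0, b@B1, d@B0, f@B2}
  B3:   IN={a@B0, b@B1, d@B0, f@B2}   OUT={a@B0, b@B1, c@B3, d@B0, f@B2}
  B4:   IN={a@B0, a@B5, b@B1, c@B3, d@B0, d@B4, e@B5, f@B2}   OUT={a@B0, a@B5, b@B1, c@B3, d@B4, e@B5, f@B2}
  B5:   IN={a@B0, a@B5, b@B1, c@B3, d@B4, e@B5, f@B2}   OUT={a@B5, b@B1, c@B3, d@B4, e@B5, f@B2}
  B6:   IN={a@B0, a@B5, b@B1, c@B3, d@B0, d@B4, e@B5, f@B2}   OUT={a@B0, a@B5, b@B1, c@B3, d@B0, d@B4, e@B5, f@B2}
  B7:   IN={a@B0, a@B5, b@B1, c@B3, d@B0, d@B4, e@B5, f@B2}   OUT={a@B7, b@B7, c@B3, d@B0, d@B4, e@B5, f@B7}

Merge at B0 (entry node, so the boundary value {} is joined with the incoming edge(s)): IN[B0] = {} ⊔ OUT[B1] = {a@B0, b@B1, d@B0}

Answer: {a@B0, b@B1, d@B0}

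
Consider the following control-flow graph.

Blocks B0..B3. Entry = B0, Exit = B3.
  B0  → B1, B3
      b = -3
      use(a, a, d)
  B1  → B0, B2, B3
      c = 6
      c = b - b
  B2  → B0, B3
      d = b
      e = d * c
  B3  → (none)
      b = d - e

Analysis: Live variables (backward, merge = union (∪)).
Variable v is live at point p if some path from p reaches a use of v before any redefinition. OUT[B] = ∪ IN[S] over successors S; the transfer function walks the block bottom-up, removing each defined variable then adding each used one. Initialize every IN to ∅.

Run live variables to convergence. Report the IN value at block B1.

Answer: {a, b, d, e}

Derivation:
Per-block solution:
  B0:   IN={a, d, e}   OUT={a, b, d, e}
  B1:   IN={a, b, d, e}   OUT={a, b, c, d, e}
  B2:   IN={a, b, c}   OUT={a, d, e}
  B3:   IN={d, e}   OUT={}

Merge at B1: OUT[B1] = IN[B0] ⊔ IN[B2] ⊔ IN[B3] = {a, b, c, d, e}
Applying B1's transfer function to that OUT value gives IN[B1] (row B1 above).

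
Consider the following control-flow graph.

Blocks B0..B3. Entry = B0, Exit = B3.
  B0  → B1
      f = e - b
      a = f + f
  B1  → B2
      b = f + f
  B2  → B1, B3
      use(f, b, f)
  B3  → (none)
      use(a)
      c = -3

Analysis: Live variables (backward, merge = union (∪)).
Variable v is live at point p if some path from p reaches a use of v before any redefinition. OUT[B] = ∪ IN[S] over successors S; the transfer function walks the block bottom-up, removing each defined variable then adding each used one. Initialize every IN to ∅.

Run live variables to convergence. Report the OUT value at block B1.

Converged values:
  B0: | IN={b, e} | OUT={a, f}
  B1: | IN={a, f} | OUT={a, b, f}
  B2: | IN={a, b, f} | OUT={a, f}
  B3: | IN={a} | OUT={}

Merge at B1: OUT[B1] = IN[B2] = {a, b, f}

Answer: {a, b, f}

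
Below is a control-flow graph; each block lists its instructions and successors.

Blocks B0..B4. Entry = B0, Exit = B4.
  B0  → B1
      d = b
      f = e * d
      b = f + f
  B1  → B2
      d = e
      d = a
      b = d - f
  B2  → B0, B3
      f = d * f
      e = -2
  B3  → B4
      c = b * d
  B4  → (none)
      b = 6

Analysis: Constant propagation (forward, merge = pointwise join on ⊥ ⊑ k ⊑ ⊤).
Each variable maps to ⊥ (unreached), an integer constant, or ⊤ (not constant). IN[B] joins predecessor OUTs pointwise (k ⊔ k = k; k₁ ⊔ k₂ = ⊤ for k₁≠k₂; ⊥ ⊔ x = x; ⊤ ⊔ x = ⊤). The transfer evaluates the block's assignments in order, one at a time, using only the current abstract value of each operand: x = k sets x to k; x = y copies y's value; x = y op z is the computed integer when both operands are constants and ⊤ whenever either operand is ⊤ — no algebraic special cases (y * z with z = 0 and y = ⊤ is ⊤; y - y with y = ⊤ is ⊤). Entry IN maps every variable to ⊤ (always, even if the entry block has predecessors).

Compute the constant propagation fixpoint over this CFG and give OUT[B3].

Fixpoint table:
  B0: | IN=(all ⊤) | OUT=(all ⊤)
  B1: | IN=(all ⊤) | OUT=(all ⊤)
  B2: | IN=(all ⊤) | OUT={e:-2; rest ⊤}
  B3: | IN={e:-2; rest ⊤} | OUT={e:-2; rest ⊤}
  B4: | IN={e:-2; rest ⊤} | OUT={b:6, e:-2; rest ⊤}

Merge at B3: IN[B3] = OUT[B2] = {a: ⊤, b: ⊤, c: ⊤, d: ⊤, e: -2, f: ⊤}
Applying B3's transfer function to that IN value gives OUT[B3] (row B3 above).

Answer: {a: ⊤, b: ⊤, c: ⊤, d: ⊤, e: -2, f: ⊤}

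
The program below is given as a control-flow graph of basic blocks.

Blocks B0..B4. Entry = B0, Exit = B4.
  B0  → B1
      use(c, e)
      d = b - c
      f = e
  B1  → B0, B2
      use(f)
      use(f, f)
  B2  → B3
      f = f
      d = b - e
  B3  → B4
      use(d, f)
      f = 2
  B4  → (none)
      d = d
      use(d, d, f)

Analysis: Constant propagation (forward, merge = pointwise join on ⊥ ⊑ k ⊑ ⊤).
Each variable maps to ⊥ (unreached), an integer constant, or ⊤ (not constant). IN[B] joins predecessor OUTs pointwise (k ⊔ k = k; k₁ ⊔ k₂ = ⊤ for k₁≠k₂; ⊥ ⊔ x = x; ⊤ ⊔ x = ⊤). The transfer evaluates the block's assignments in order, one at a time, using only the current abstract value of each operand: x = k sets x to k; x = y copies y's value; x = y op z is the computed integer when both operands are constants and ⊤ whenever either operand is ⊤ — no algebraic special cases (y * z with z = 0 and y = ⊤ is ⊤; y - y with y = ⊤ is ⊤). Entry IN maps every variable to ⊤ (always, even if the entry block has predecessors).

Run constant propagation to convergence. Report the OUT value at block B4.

Per-block solution:
  B0: | IN=(all ⊤) | OUT=(all ⊤)
  B1: | IN=(all ⊤) | OUT=(all ⊤)
  B2: | IN=(all ⊤) | OUT=(all ⊤)
  B3: | IN=(all ⊤) | OUT={f:2; rest ⊤}
  B4: | IN={f:2; rest ⊤} | OUT={f:2; rest ⊤}

Merge at B4: IN[B4] = OUT[B3] = {a: ⊤, b: ⊤, c: ⊤, d: ⊤, e: ⊤, f: 2}
Applying B4's transfer function to that IN value gives OUT[B4] (row B4 above).

Answer: {a: ⊤, b: ⊤, c: ⊤, d: ⊤, e: ⊤, f: 2}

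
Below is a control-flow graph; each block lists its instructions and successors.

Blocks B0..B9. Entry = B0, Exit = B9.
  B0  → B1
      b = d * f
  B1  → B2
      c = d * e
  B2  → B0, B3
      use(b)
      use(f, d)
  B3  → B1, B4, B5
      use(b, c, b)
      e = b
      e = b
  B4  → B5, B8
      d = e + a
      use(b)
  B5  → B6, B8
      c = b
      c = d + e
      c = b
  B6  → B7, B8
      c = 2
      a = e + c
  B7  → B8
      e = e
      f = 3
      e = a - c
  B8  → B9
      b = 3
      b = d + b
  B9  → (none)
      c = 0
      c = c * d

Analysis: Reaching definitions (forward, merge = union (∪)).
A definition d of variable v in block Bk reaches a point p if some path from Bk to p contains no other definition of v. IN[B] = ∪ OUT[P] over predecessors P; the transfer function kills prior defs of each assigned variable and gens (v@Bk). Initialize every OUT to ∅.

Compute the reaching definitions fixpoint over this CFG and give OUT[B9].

Per-block solution:
  B0:   IN={b@B0, c@B1, e@B3}   OUT={b@B0, c@B1, e@B3}
  B1:   IN={b@B0, c@B1, e@B3}   OUT={b@B0, c@B1, e@B3}
  B2:   IN={b@B0, c@B1, e@B3}   OUT={b@B0, c@B1, e@B3}
  B3:   IN={b@B0, c@B1, e@B3}   OUT={b@B0, c@B1, e@B3}
  B4:   IN={b@B0, c@B1, e@B3}   OUT={b@B0, c@B1, d@B4, e@B3}
  B5:   IN={b@B0, c@B1, d@B4, e@B3}   OUT={b@B0, c@B5, d@B4, e@B3}
  B6:   IN={b@B0, c@B5, d@B4, e@B3}   OUT={a@B6, b@B0, c@B6, d@B4, e@B3}
  B7:   IN={a@B6, b@B0, c@B6, d@B4, e@B3}   OUT={a@B6, b@B0, c@B6, d@B4, e@B7, f@B7}
  B8:   IN={a@B6, b@B0, c@B1, c@B5, c@B6, d@B4, e@B3, e@B7, f@B7}   OUT={a@B6, b@B8, c@B1, c@B5, c@B6, d@B4, e@B3, e@B7, f@B7}
  B9:   IN={a@B6, b@B8, c@B1, c@B5, c@B6, d@B4, e@B3, e@B7, f@B7}   OUT={a@B6, b@B8, c@B9, d@B4, e@B3, e@B7, f@B7}

Merge at B9: IN[B9] = OUT[B8] = {a@B6, b@B8, c@B1, c@B5, c@B6, d@B4, e@B3, e@B7, f@B7}
Applying B9's transfer function to that IN value gives OUT[B9] (row B9 above).

Answer: {a@B6, b@B8, c@B9, d@B4, e@B3, e@B7, f@B7}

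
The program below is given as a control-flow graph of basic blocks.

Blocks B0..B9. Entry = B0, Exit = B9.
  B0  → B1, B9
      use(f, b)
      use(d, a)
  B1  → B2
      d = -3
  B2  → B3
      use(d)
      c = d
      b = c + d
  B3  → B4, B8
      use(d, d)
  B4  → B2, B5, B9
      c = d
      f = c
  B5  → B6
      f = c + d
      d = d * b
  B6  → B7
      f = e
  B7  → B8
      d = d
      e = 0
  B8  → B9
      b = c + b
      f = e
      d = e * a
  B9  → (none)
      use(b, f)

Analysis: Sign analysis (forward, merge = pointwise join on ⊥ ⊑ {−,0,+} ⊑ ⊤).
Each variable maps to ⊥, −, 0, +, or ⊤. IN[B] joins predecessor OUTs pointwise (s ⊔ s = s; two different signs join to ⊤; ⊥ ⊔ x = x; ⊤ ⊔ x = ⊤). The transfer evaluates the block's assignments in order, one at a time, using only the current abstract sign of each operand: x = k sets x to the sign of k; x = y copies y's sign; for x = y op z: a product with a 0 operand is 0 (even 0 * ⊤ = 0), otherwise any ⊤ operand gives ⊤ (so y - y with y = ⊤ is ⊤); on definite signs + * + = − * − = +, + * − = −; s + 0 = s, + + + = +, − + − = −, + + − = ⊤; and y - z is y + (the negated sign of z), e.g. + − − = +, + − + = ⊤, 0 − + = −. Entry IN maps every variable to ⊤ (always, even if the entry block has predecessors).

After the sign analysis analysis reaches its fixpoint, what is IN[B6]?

Answer: {a: ⊤, b: -, c: -, d: +, e: ⊤, f: -}

Working:
Converged values:
  B0: | IN=(all ⊤) | OUT=(all ⊤)
  B1: | IN=(all ⊤) | OUT={d:-; rest ⊤}
  B2: | IN={d:-; rest ⊤} | OUT={b:-, c:-, d:-; rest ⊤}
  B3: | IN={b:-, c:-, d:-; rest ⊤} | OUT={b:-, c:-, d:-; rest ⊤}
  B4: | IN={b:-, c:-, d:-; rest ⊤} | OUT={b:-, c:-, d:-, f:-; rest ⊤}
  B5: | IN={b:-, c:-, d:-, f:-; rest ⊤} | OUT={b:-, c:-, d:+, f:-; rest ⊤}
  B6: | IN={b:-, c:-, d:+, f:-; rest ⊤} | OUT={b:-, c:-, d:+; rest ⊤}
  B7: | IN={b:-, c:-, d:+; rest ⊤} | OUT={b:-, c:-, d:+, e:0; rest ⊤}
  B8: | IN={b:-, c:-; rest ⊤} | OUT={b:-, c:-; rest ⊤}
  B9: | IN=(all ⊤) | OUT=(all ⊤)

Merge at B6: IN[B6] = OUT[B5] = {a: ⊤, b: -, c: -, d: +, e: ⊤, f: -}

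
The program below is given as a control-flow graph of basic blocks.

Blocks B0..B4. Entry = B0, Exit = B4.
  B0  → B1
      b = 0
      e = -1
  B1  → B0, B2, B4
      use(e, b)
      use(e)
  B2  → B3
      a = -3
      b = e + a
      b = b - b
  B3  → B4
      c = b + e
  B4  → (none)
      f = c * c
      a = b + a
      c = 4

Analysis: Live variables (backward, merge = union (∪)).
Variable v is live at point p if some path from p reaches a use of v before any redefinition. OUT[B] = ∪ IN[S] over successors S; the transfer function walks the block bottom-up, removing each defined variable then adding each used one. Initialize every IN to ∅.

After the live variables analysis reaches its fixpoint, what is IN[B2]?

Fixpoint table:
  B0:  IN={a, c}  OUT={a, b, c, e}
  B1:  IN={a, b, c, e}  OUT={a, b, c, e}
  B2:  IN={e}  OUT={a, b, e}
  B3:  IN={a, b, e}  OUT={a, b, c}
  B4:  IN={a, b, c}  OUT={}

Merge at B2: OUT[B2] = IN[B3] = {a, b, e}
Applying B2's transfer function to that OUT value gives IN[B2] (row B2 above).

Answer: {e}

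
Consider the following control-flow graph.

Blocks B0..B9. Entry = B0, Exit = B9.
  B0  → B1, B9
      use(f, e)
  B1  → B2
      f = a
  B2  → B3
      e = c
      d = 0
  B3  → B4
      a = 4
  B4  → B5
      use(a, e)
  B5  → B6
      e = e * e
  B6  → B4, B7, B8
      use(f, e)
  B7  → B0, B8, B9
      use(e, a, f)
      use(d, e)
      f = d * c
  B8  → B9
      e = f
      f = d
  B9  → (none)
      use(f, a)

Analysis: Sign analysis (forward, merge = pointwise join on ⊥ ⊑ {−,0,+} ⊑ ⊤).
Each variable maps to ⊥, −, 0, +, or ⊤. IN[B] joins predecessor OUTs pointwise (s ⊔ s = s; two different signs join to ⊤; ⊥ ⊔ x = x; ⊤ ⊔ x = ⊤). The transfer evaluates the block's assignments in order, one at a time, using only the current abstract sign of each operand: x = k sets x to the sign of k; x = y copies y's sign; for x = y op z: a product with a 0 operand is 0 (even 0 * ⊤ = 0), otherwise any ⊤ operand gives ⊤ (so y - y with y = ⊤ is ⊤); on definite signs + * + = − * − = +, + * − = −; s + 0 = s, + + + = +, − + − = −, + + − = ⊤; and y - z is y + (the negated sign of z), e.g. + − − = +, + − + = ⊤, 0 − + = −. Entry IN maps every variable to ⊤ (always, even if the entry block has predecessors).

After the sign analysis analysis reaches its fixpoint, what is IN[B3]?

Answer: {a: ⊤, b: ⊤, c: ⊤, d: 0, e: ⊤, f: ⊤}

Derivation:
Fixpoint table:
  B0: | IN=(all ⊤) | OUT=(all ⊤)
  B1: | IN=(all ⊤) | OUT=(all ⊤)
  B2: | IN=(all ⊤) | OUT={d:0; rest ⊤}
  B3: | IN={d:0; rest ⊤} | OUT={a:+, d:0; rest ⊤}
  B4: | IN={a:+, d:0; rest ⊤} | OUT={a:+, d:0; rest ⊤}
  B5: | IN={a:+, d:0; rest ⊤} | OUT={a:+, d:0; rest ⊤}
  B6: | IN={a:+, d:0; rest ⊤} | OUT={a:+, d:0; rest ⊤}
  B7: | IN={a:+, d:0; rest ⊤} | OUT={a:+, d:0, f:0; rest ⊤}
  B8: | IN={a:+, d:0; rest ⊤} | OUT={a:+, d:0, f:0; rest ⊤}
  B9: | IN=(all ⊤) | OUT=(all ⊤)

Merge at B3: IN[B3] = OUT[B2] = {a: ⊤, b: ⊤, c: ⊤, d: 0, e: ⊤, f: ⊤}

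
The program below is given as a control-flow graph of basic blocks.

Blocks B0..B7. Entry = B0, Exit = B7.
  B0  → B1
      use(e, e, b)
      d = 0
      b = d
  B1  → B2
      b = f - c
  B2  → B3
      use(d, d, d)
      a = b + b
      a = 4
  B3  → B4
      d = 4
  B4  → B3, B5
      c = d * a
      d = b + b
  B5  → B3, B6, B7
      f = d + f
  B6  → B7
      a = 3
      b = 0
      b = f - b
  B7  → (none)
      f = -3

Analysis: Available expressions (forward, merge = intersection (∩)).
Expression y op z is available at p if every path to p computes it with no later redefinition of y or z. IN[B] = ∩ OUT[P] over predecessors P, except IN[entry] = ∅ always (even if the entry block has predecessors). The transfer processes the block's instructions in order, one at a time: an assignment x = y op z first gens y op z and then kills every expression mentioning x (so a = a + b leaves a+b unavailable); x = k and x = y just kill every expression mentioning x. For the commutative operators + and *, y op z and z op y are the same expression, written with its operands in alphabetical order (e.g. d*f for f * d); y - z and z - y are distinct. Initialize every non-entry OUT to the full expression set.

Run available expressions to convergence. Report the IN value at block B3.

Answer: {b+b}

Derivation:
Converged values:
  B0:   IN={}   OUT={}
  B1:   IN={}   OUT={f-c}
  B2:   IN={f-c}   OUT={b+b, f-c}
  B3:   IN={b+b}   OUT={b+b}
  B4:   IN={b+b}   OUT={b+b}
  B5:   IN={b+b}   OUT={b+b}
  B6:   IN={b+b}   OUT={}
  B7:   IN={}   OUT={}

Merge at B3: IN[B3] = OUT[B2] ∩ OUT[B4] ∩ OUT[B5] = {b+b}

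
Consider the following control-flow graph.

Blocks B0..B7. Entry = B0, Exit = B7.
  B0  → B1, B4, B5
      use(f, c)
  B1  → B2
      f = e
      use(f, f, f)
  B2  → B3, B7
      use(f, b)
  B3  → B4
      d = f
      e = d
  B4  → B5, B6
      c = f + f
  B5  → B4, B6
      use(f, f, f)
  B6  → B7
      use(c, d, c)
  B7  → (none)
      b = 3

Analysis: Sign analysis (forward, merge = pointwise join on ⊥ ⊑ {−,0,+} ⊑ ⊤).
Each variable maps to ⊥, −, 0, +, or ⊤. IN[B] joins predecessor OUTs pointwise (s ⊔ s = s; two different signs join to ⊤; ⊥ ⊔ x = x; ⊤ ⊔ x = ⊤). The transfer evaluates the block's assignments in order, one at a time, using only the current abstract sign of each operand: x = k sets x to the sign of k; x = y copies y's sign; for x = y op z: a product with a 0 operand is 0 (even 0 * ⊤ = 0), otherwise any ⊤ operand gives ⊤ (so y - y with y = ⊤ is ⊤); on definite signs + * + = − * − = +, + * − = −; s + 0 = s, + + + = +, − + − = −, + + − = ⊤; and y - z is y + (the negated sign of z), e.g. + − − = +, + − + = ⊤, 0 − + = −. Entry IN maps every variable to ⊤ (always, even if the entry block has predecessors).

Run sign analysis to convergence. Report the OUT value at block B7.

Answer: {a: ⊤, b: +, c: ⊤, d: ⊤, e: ⊤, f: ⊤}

Working:
Per-block solution:
  B0:   IN=(all ⊤)   OUT=(all ⊤)
  B1:   IN=(all ⊤)   OUT=(all ⊤)
  B2:   IN=(all ⊤)   OUT=(all ⊤)
  B3:   IN=(all ⊤)   OUT=(all ⊤)
  B4:   IN=(all ⊤)   OUT=(all ⊤)
  B5:   IN=(all ⊤)   OUT=(all ⊤)
  B6:   IN=(all ⊤)   OUT=(all ⊤)
  B7:   IN=(all ⊤)   OUT={b:+; rest ⊤}

Merge at B7: IN[B7] = OUT[B2] ⊔ OUT[B6] = {a: ⊤, b: ⊤, c: ⊤, d: ⊤, e: ⊤, f: ⊤}
Applying B7's transfer function to that IN value gives OUT[B7] (row B7 above).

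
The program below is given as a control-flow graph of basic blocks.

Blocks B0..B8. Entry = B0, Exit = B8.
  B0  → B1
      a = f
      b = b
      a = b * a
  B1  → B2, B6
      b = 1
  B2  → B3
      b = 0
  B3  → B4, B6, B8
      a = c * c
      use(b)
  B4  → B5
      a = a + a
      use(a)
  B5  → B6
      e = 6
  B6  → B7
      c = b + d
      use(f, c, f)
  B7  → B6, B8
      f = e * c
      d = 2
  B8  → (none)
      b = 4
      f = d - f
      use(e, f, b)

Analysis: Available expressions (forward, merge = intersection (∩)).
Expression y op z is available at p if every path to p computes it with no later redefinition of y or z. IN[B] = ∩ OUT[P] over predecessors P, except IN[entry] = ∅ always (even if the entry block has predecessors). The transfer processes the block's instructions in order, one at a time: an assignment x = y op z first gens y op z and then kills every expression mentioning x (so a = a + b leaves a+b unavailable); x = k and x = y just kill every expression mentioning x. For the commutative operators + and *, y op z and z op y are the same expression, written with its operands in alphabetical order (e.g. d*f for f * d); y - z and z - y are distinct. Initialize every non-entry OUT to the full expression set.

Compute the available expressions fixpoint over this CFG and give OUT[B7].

Answer: {c*e}

Working:
Converged values:
  B0: | IN={} | OUT={}
  B1: | IN={} | OUT={}
  B2: | IN={} | OUT={}
  B3: | IN={} | OUT={c*c}
  B4: | IN={c*c} | OUT={c*c}
  B5: | IN={c*c} | OUT={c*c}
  B6: | IN={} | OUT={b+d}
  B7: | IN={b+d} | OUT={c*e}
  B8: | IN={} | OUT={}

Merge at B7: IN[B7] = OUT[B6] = {b+d}
Applying B7's transfer function to that IN value gives OUT[B7] (row B7 above).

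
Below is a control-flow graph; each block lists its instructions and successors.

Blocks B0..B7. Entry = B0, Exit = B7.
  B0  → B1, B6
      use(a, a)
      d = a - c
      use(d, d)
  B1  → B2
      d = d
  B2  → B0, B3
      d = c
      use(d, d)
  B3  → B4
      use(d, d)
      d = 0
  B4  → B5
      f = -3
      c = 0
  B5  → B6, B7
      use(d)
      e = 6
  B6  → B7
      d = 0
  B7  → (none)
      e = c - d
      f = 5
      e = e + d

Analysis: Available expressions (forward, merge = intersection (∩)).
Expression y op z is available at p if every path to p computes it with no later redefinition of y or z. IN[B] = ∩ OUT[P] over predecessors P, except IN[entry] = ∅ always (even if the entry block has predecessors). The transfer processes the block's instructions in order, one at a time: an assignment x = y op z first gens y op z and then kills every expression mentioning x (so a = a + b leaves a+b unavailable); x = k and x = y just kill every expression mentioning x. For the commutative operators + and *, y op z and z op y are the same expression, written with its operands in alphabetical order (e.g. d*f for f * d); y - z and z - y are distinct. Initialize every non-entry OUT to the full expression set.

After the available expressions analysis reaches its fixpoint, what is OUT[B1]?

Answer: {a-c}

Working:
Per-block solution:
  B0:  IN={}  OUT={a-c}
  B1:  IN={a-c}  OUT={a-c}
  B2:  IN={a-c}  OUT={a-c}
  B3:  IN={a-c}  OUT={a-c}
  B4:  IN={a-c}  OUT={}
  B5:  IN={}  OUT={}
  B6:  IN={}  OUT={}
  B7:  IN={}  OUT={c-d}

Merge at B1: IN[B1] = OUT[B0] = {a-c}
Applying B1's transfer function to that IN value gives OUT[B1] (row B1 above).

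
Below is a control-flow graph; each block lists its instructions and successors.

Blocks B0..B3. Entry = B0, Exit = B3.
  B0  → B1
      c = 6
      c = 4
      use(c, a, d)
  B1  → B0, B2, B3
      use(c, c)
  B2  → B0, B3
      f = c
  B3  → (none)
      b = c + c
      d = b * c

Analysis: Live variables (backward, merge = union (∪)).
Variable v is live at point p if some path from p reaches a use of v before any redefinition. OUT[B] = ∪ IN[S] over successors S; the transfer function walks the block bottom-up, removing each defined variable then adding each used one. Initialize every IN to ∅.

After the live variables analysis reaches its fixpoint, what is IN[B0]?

Fixpoint table:
  B0:   IN={a, d}   OUT={a, c, d}
  B1:   IN={a, c, d}   OUT={a, c, d}
  B2:   IN={a, c, d}   OUT={a, c, d}
  B3:   IN={c}   OUT={}

Merge at B0: OUT[B0] = IN[B1] = {a, c, d}
Applying B0's transfer function to that OUT value gives IN[B0] (row B0 above).

Answer: {a, d}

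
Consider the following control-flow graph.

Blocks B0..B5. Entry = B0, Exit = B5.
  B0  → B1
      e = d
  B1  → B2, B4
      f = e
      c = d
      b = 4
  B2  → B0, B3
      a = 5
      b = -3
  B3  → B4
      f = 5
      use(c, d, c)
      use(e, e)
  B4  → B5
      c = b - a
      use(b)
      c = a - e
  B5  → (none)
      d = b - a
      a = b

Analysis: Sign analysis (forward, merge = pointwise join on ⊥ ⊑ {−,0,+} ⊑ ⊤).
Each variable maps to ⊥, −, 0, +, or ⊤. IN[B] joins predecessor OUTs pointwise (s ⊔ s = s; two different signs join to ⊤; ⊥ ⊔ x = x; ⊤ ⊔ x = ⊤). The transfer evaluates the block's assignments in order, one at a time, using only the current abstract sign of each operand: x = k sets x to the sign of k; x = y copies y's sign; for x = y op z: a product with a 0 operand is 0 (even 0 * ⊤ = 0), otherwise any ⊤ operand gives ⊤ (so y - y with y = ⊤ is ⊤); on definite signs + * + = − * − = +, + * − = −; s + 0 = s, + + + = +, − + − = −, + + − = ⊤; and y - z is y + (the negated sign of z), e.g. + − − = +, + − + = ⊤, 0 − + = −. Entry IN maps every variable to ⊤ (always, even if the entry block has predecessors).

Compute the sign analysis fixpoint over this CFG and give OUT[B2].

Converged values:
  B0: | IN=(all ⊤) | OUT=(all ⊤)
  B1: | IN=(all ⊤) | OUT={b:+; rest ⊤}
  B2: | IN={b:+; rest ⊤} | OUT={a:+, b:-; rest ⊤}
  B3: | IN={a:+, b:-; rest ⊤} | OUT={a:+, b:-, f:+; rest ⊤}
  B4: | IN=(all ⊤) | OUT=(all ⊤)
  B5: | IN=(all ⊤) | OUT=(all ⊤)

Merge at B2: IN[B2] = OUT[B1] = {a: ⊤, b: +, c: ⊤, d: ⊤, e: ⊤, f: ⊤}
Applying B2's transfer function to that IN value gives OUT[B2] (row B2 above).

Answer: {a: +, b: -, c: ⊤, d: ⊤, e: ⊤, f: ⊤}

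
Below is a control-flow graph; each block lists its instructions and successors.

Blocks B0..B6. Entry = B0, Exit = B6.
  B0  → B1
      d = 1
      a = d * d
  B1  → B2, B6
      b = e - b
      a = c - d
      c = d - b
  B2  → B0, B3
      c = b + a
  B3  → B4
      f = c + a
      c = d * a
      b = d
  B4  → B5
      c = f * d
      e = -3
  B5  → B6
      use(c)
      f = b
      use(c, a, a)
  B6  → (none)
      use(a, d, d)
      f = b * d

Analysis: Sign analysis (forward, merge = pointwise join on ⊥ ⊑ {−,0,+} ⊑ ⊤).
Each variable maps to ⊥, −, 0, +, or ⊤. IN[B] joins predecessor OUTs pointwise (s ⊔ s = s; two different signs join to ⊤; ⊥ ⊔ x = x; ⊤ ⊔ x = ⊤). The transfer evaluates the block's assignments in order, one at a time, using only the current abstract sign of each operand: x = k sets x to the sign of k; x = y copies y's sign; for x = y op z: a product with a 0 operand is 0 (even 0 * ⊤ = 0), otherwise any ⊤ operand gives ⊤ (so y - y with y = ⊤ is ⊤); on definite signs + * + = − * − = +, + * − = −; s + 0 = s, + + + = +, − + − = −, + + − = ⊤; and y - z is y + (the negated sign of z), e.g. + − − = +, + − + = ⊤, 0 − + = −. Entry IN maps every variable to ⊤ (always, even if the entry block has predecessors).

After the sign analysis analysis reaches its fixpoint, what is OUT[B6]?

Answer: {a: ⊤, b: ⊤, c: ⊤, d: +, e: ⊤, f: ⊤}

Working:
Converged values:
  B0:   IN=(all ⊤)   OUT={a:+, d:+; rest ⊤}
  B1:   IN={a:+, d:+; rest ⊤}   OUT={d:+; rest ⊤}
  B2:   IN={d:+; rest ⊤}   OUT={d:+; rest ⊤}
  B3:   IN={d:+; rest ⊤}   OUT={b:+, d:+; rest ⊤}
  B4:   IN={b:+, d:+; rest ⊤}   OUT={b:+, d:+, e:-; rest ⊤}
  B5:   IN={b:+, d:+, e:-; rest ⊤}   OUT={b:+, d:+, e:-, f:+; rest ⊤}
  B6:   IN={d:+; rest ⊤}   OUT={d:+; rest ⊤}

Merge at B6: IN[B6] = OUT[B1] ⊔ OUT[B5] = {a: ⊤, b: ⊤, c: ⊤, d: +, e: ⊤, f: ⊤}
Applying B6's transfer function to that IN value gives OUT[B6] (row B6 above).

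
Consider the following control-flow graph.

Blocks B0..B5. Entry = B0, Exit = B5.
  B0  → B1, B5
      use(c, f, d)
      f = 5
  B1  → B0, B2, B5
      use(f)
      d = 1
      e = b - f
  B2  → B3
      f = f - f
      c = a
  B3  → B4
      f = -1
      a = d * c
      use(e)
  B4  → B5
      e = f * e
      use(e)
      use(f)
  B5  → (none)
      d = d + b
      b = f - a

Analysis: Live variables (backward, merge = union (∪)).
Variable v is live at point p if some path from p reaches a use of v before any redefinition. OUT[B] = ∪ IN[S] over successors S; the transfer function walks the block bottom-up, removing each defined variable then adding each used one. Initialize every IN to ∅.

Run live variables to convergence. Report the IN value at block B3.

Per-block solution:
  B0: | IN={a, b, c, d, f} | OUT={a, b, c, d, f}
  B1: | IN={a, b, c, f} | OUT={a, b, c, d, e, f}
  B2: | IN={a, b, d, e, f} | OUT={b, c, d, e}
  B3: | IN={b, c, d, e} | OUT={a, b, d, e, f}
  B4: | IN={a, b, d, e, f} | OUT={a, b, d, f}
  B5: | IN={a, b, d, f} | OUT={}

Merge at B3: OUT[B3] = IN[B4] = {a, b, d, e, f}
Applying B3's transfer function to that OUT value gives IN[B3] (row B3 above).

Answer: {b, c, d, e}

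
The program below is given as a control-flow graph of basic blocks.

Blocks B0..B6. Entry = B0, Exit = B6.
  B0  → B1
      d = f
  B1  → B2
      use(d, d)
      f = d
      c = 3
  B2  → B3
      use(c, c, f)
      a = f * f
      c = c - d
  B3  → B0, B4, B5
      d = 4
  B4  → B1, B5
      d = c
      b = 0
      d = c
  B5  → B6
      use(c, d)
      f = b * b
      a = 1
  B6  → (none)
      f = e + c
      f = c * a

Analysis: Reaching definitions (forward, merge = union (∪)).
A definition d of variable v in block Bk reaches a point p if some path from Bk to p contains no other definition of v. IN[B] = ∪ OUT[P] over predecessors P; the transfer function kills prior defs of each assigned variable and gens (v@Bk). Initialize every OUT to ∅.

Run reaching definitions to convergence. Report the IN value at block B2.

Per-block solution:
  B0:  IN={a@B2, b@B4, c@B2, d@B3, f@B1}  OUT={a@B2, b@B4, c@B2, d@B0, f@B1}
  B1:  IN={a@B2, b@B4, c@B2, d@B0, d@B4, f@B1}  OUT={a@B2, b@B4, c@B1, d@B0, d@B4, f@B1}
  B2:  IN={a@B2, b@B4, c@B1, d@B0, d@B4, f@B1}  OUT={a@B2, b@B4, c@B2, d@B0, d@B4, f@B1}
  B3:  IN={a@B2, b@B4, c@B2, d@B0, d@B4, f@B1}  OUT={a@B2, b@B4, c@B2, d@B3, f@B1}
  B4:  IN={a@B2, b@B4, c@B2, d@B3, f@B1}  OUT={a@B2, b@B4, c@B2, d@B4, f@B1}
  B5:  IN={a@B2, b@B4, c@B2, d@B3, d@B4, f@B1}  OUT={a@B5, b@B4, c@B2, d@B3, d@B4, f@B5}
  B6:  IN={a@B5, b@B4, c@B2, d@B3, d@B4, f@B5}  OUT={a@B5, b@B4, c@B2, d@B3, d@B4, f@B6}

Merge at B2: IN[B2] = OUT[B1] = {a@B2, b@B4, c@B1, d@B0, d@B4, f@B1}

Answer: {a@B2, b@B4, c@B1, d@B0, d@B4, f@B1}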